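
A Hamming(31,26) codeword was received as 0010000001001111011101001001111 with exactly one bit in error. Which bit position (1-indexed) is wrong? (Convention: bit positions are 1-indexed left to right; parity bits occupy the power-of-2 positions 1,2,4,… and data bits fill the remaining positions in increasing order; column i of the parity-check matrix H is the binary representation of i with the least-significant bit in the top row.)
Syndrome s = H · r^T (mod 2), r = 0010000001001111011101001001111:
  s[0] = (1010101010101010101010101010101)·(0010000001001111011101001001111) mod 2 = 0+0+1+0+0+0+0+0+0+0+0+0+1+0+1+0+0+0+1+0+0+0+0+0+1+0+0+0+1+0+1 mod 2 = 1
  s[1] = (0110011001100110011001100110011)·(0010000001001111011101001001111) mod 2 = 0+0+1+0+0+0+0+0+0+1+0+0+0+1+1+0+0+1+1+0+0+1+0+0+0+0+0+0+0+1+1 mod 2 = 1
  s[2] = (0001111000011110000111100001111)·(0010000001001111011101001001111) mod 2 = 0+0+0+0+0+0+0+0+0+0+0+0+1+1+1+0+0+0+0+1+0+1+0+0+0+0+0+1+1+1+1 mod 2 = 1
  s[3] = (0000000111111110000000011111111)·(0010000001001111011101001001111) mod 2 = 0+0+0+0+0+0+0+0+0+1+0+0+1+1+1+0+0+0+0+0+0+0+0+0+1+0+0+1+1+1+1 mod 2 = 1
  s[4] = (0000000000000001111111111111111)·(0010000001001111011101001001111) mod 2 = 0+0+0+0+0+0+0+0+0+0+0+0+0+0+0+1+0+1+1+1+0+1+0+0+1+0+0+1+1+1+1 mod 2 = 0
Syndrome = 11110
Column i of H is the binary representation of i, so the syndrome is the binary index of the flipped bit.
Read s = 11110 with s[0] as LSB: 1·2^0 + 1·2^1 + 1·2^2 + 1·2^3 + 0·2^4 = 15.
Error is at bit position 15.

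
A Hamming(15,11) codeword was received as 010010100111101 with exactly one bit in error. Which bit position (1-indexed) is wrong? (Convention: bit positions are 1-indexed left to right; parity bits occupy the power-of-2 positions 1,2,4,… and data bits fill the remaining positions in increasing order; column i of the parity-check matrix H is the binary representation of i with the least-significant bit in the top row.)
Syndrome s = H · r^T (mod 2), r = 010010100111101:
  s[0] = (101010101010101)·(010010100111101) mod 2 = 0+0+0+0+1+0+1+0+0+0+1+0+1+0+1 mod 2 = 1
  s[1] = (011001100110011)·(010010100111101) mod 2 = 0+1+0+0+0+0+1+0+0+1+1+0+0+0+1 mod 2 = 1
  s[2] = (000111100001111)·(010010100111101) mod 2 = 0+0+0+0+1+0+1+0+0+0+0+1+1+0+1 mod 2 = 1
  s[3] = (000000011111111)·(010010100111101) mod 2 = 0+0+0+0+0+0+0+0+0+1+1+1+1+0+1 mod 2 = 1
Syndrome = 1111
Column i of H is the binary representation of i, so the syndrome is the binary index of the flipped bit.
Read s = 1111 with s[0] as LSB: 1·2^0 + 1·2^1 + 1·2^2 + 1·2^3 = 15.
Error is at bit position 15.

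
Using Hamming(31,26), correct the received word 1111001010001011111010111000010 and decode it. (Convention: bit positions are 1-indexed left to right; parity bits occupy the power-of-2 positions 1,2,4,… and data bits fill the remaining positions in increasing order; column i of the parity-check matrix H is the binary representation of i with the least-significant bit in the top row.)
Syndrome s = H · r^T (mod 2), r = 1111001010001011111010111000010:
  s[0] = (1010101010101010101010101010101)·(1111001010001011111010111000010) mod 2 = 1+0+1+0+0+0+1+0+1+0+0+0+1+0+1+0+1+0+1+0+1+0+1+0+1+0+0+0+0+0+0 mod 2 = 1
  s[1] = (0110011001100110011001100110011)·(1111001010001011111010111000010) mod 2 = 0+1+1+0+0+0+1+0+0+0+0+0+0+0+1+0+0+1+1+0+0+0+1+0+0+0+0+0+0+1+0 mod 2 = 0
  s[2] = (0001111000011110000111100001111)·(1111001010001011111010111000010) mod 2 = 0+0+0+1+0+0+1+0+0+0+0+0+1+0+1+0+0+0+0+0+1+0+1+0+0+0+0+0+0+1+0 mod 2 = 1
  s[3] = (0000000111111110000000011111111)·(1111001010001011111010111000010) mod 2 = 0+0+0+0+0+0+0+0+1+0+0+0+1+0+1+0+0+0+0+0+0+0+0+1+1+0+0+0+0+1+0 mod 2 = 0
  s[4] = (0000000000000001111111111111111)·(1111001010001011111010111000010) mod 2 = 0+0+0+0+0+0+0+0+0+0+0+0+0+0+0+1+1+1+1+0+1+0+1+1+1+0+0+0+0+1+0 mod 2 = 1
Syndrome = 10101
Column 21 of H equals this syndrome → error at bit 21 (1-indexed).
Flip bit 21: 1111001010001011111010111000010 → 1111001010001011111000111000010
Extract data bits at positions {3,5,6,7,9,10,11,12,13,14,15,17,18,19,20,21,22,23,24,25,26,27,28,29,30,31}: 10011000101111000111000010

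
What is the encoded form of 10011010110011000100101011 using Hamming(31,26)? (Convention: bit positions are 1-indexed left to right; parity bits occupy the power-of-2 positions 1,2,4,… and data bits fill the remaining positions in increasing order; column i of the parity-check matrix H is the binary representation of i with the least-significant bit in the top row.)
Codeword c = d · G (mod 2), d = 10011010110011000100101011:
  c[0] = d·G[:,0] = (10011010110011000100101011)·(11011010101101010101010101) mod 2 = 1+0+0+1+1+0+1+0+1+0+0+0+0+1+0+0+0+1+0+0+0+0+0+0+0+1 mod 2 = 0
  c[1] = d·G[:,1] = (10011010110011000100101011)·(10110110011011001100110011) mod 2 = 1+0+0+1+0+0+1+0+0+1+0+0+1+1+0+0+0+1+0+0+1+0+0+0+1+1 mod 2 = 0
  c[2] = d·G[:,2] = (10011010110011000100101011)·(10000000000000000000000000) mod 2 = 1+0+0+0+0+0+0+0+0+0+0+0+0+0+0+0+0+0+0+0+0+0+0+0+0+0 mod 2 = 1
  c[3] = d·G[:,3] = (10011010110011000100101011)·(01110001111000111100001111) mod 2 = 0+0+0+1+0+0+0+0+1+1+0+0+0+0+0+0+0+1+0+0+0+0+1+0+1+1 mod 2 = 1
  c[4] = d·G[:,4] = (10011010110011000100101011)·(01000000000000000000000000) mod 2 = 0+0+0+0+0+0+0+0+0+0+0+0+0+0+0+0+0+0+0+0+0+0+0+0+0+0 mod 2 = 0
  c[5] = d·G[:,5] = (10011010110011000100101011)·(00100000000000000000000000) mod 2 = 0+0+0+0+0+0+0+0+0+0+0+0+0+0+0+0+0+0+0+0+0+0+0+0+0+0 mod 2 = 0
  c[6] = d·G[:,6] = (10011010110011000100101011)·(00010000000000000000000000) mod 2 = 0+0+0+1+0+0+0+0+0+0+0+0+0+0+0+0+0+0+0+0+0+0+0+0+0+0 mod 2 = 1
  c[7] = d·G[:,7] = (10011010110011000100101011)·(00001111111000000011111111) mod 2 = 0+0+0+0+1+0+1+0+1+1+0+0+0+0+0+0+0+0+0+0+1+0+1+0+1+1 mod 2 = 0
  c[8] = d·G[:,8] = (10011010110011000100101011)·(00001000000000000000000000) mod 2 = 0+0+0+0+1+0+0+0+0+0+0+0+0+0+0+0+0+0+0+0+0+0+0+0+0+0 mod 2 = 1
  c[9] = d·G[:,9] = (10011010110011000100101011)·(00000100000000000000000000) mod 2 = 0+0+0+0+0+0+0+0+0+0+0+0+0+0+0+0+0+0+0+0+0+0+0+0+0+0 mod 2 = 0
  c[10] = d·G[:,10] = (10011010110011000100101011)·(00000010000000000000000000) mod 2 = 0+0+0+0+0+0+1+0+0+0+0+0+0+0+0+0+0+0+0+0+0+0+0+0+0+0 mod 2 = 1
  c[11] = d·G[:,11] = (10011010110011000100101011)·(00000001000000000000000000) mod 2 = 0+0+0+0+0+0+0+0+0+0+0+0+0+0+0+0+0+0+0+0+0+0+0+0+0+0 mod 2 = 0
  c[12] = d·G[:,12] = (10011010110011000100101011)·(00000000100000000000000000) mod 2 = 0+0+0+0+0+0+0+0+1+0+0+0+0+0+0+0+0+0+0+0+0+0+0+0+0+0 mod 2 = 1
  c[13] = d·G[:,13] = (10011010110011000100101011)·(00000000010000000000000000) mod 2 = 0+0+0+0+0+0+0+0+0+1+0+0+0+0+0+0+0+0+0+0+0+0+0+0+0+0 mod 2 = 1
  c[14] = d·G[:,14] = (10011010110011000100101011)·(00000000001000000000000000) mod 2 = 0+0+0+0+0+0+0+0+0+0+0+0+0+0+0+0+0+0+0+0+0+0+0+0+0+0 mod 2 = 0
  c[15] = d·G[:,15] = (10011010110011000100101011)·(00000000000111111111111111) mod 2 = 0+0+0+0+0+0+0+0+0+0+0+0+1+1+0+0+0+1+0+0+1+0+1+0+1+1 mod 2 = 1
  c[16] = d·G[:,16] = (10011010110011000100101011)·(00000000000100000000000000) mod 2 = 0+0+0+0+0+0+0+0+0+0+0+0+0+0+0+0+0+0+0+0+0+0+0+0+0+0 mod 2 = 0
  c[17] = d·G[:,17] = (10011010110011000100101011)·(00000000000010000000000000) mod 2 = 0+0+0+0+0+0+0+0+0+0+0+0+1+0+0+0+0+0+0+0+0+0+0+0+0+0 mod 2 = 1
  c[18] = d·G[:,18] = (10011010110011000100101011)·(00000000000001000000000000) mod 2 = 0+0+0+0+0+0+0+0+0+0+0+0+0+1+0+0+0+0+0+0+0+0+0+0+0+0 mod 2 = 1
  c[19] = d·G[:,19] = (10011010110011000100101011)·(00000000000000100000000000) mod 2 = 0+0+0+0+0+0+0+0+0+0+0+0+0+0+0+0+0+0+0+0+0+0+0+0+0+0 mod 2 = 0
  c[20] = d·G[:,20] = (10011010110011000100101011)·(00000000000000010000000000) mod 2 = 0+0+0+0+0+0+0+0+0+0+0+0+0+0+0+0+0+0+0+0+0+0+0+0+0+0 mod 2 = 0
  c[21] = d·G[:,21] = (10011010110011000100101011)·(00000000000000001000000000) mod 2 = 0+0+0+0+0+0+0+0+0+0+0+0+0+0+0+0+0+0+0+0+0+0+0+0+0+0 mod 2 = 0
  c[22] = d·G[:,22] = (10011010110011000100101011)·(00000000000000000100000000) mod 2 = 0+0+0+0+0+0+0+0+0+0+0+0+0+0+0+0+0+1+0+0+0+0+0+0+0+0 mod 2 = 1
  c[23] = d·G[:,23] = (10011010110011000100101011)·(00000000000000000010000000) mod 2 = 0+0+0+0+0+0+0+0+0+0+0+0+0+0+0+0+0+0+0+0+0+0+0+0+0+0 mod 2 = 0
  c[24] = d·G[:,24] = (10011010110011000100101011)·(00000000000000000001000000) mod 2 = 0+0+0+0+0+0+0+0+0+0+0+0+0+0+0+0+0+0+0+0+0+0+0+0+0+0 mod 2 = 0
  c[25] = d·G[:,25] = (10011010110011000100101011)·(00000000000000000000100000) mod 2 = 0+0+0+0+0+0+0+0+0+0+0+0+0+0+0+0+0+0+0+0+1+0+0+0+0+0 mod 2 = 1
  c[26] = d·G[:,26] = (10011010110011000100101011)·(00000000000000000000010000) mod 2 = 0+0+0+0+0+0+0+0+0+0+0+0+0+0+0+0+0+0+0+0+0+0+0+0+0+0 mod 2 = 0
  c[27] = d·G[:,27] = (10011010110011000100101011)·(00000000000000000000001000) mod 2 = 0+0+0+0+0+0+0+0+0+0+0+0+0+0+0+0+0+0+0+0+0+0+1+0+0+0 mod 2 = 1
  c[28] = d·G[:,28] = (10011010110011000100101011)·(00000000000000000000000100) mod 2 = 0+0+0+0+0+0+0+0+0+0+0+0+0+0+0+0+0+0+0+0+0+0+0+0+0+0 mod 2 = 0
  c[29] = d·G[:,29] = (10011010110011000100101011)·(00000000000000000000000010) mod 2 = 0+0+0+0+0+0+0+0+0+0+0+0+0+0+0+0+0+0+0+0+0+0+0+0+1+0 mod 2 = 1
  c[30] = d·G[:,30] = (10011010110011000100101011)·(00000000000000000000000001) mod 2 = 0+0+0+0+0+0+0+0+0+0+0+0+0+0+0+0+0+0+0+0+0+0+0+0+0+1 mod 2 = 1
Codeword = 0011001010101101011000100101011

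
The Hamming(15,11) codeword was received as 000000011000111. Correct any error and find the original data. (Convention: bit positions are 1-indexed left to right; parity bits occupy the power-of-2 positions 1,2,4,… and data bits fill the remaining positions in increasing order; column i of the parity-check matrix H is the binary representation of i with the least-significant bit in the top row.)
Syndrome s = H · r^T (mod 2), r = 000000011000111:
  s[0] = (101010101010101)·(000000011000111) mod 2 = 0+0+0+0+0+0+0+0+1+0+0+0+1+0+1 mod 2 = 1
  s[1] = (011001100110011)·(000000011000111) mod 2 = 0+0+0+0+0+0+0+0+0+0+0+0+0+1+1 mod 2 = 0
  s[2] = (000111100001111)·(000000011000111) mod 2 = 0+0+0+0+0+0+0+0+0+0+0+0+1+1+1 mod 2 = 1
  s[3] = (000000011111111)·(000000011000111) mod 2 = 0+0+0+0+0+0+0+1+1+0+0+0+1+1+1 mod 2 = 1
Syndrome = 1011
Column 13 of H equals this syndrome → error at bit 13 (1-indexed).
Flip bit 13: 000000011000111 → 000000011000011
Extract data bits at positions {3,5,6,7,9,10,11,12,13,14,15}: 00001000011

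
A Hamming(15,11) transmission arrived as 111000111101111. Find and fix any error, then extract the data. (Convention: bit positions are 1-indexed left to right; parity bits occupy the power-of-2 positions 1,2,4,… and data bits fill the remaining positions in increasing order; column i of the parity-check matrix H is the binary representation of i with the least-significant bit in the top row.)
Syndrome s = H · r^T (mod 2), r = 111000111101111:
  s[0] = (101010101010101)·(111000111101111) mod 2 = 1+0+1+0+0+0+1+0+1+0+0+0+1+0+1 mod 2 = 0
  s[1] = (011001100110011)·(111000111101111) mod 2 = 0+1+1+0+0+0+1+0+0+1+0+0+0+1+1 mod 2 = 0
  s[2] = (000111100001111)·(111000111101111) mod 2 = 0+0+0+0+0+0+1+0+0+0+0+1+1+1+1 mod 2 = 1
  s[3] = (000000011111111)·(111000111101111) mod 2 = 0+0+0+0+0+0+0+1+1+1+0+1+1+1+1 mod 2 = 1
Syndrome = 0011
Column 12 of H equals this syndrome → error at bit 12 (1-indexed).
Flip bit 12: 111000111101111 → 111000111100111
Extract data bits at positions {3,5,6,7,9,10,11,12,13,14,15}: 10011100111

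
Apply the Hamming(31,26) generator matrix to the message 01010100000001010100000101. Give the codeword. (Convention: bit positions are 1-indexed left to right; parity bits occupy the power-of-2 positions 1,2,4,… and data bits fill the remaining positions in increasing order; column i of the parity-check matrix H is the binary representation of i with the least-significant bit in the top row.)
Codeword c = d · G (mod 2), d = 01010100000001010100000101:
  c[0] = d·G[:,0] = (01010100000001010100000101)·(11011010101101010101010101) mod 2 = 0+1+0+1+0+0+0+0+0+0+0+0+0+1+0+1+0+1+0+0+0+0+0+1+0+1 mod 2 = 1
  c[1] = d·G[:,1] = (01010100000001010100000101)·(10110110011011001100110011) mod 2 = 0+0+0+1+0+1+0+0+0+0+0+0+0+1+0+0+0+1+0+0+0+0+0+0+0+1 mod 2 = 1
  c[2] = d·G[:,2] = (01010100000001010100000101)·(10000000000000000000000000) mod 2 = 0+0+0+0+0+0+0+0+0+0+0+0+0+0+0+0+0+0+0+0+0+0+0+0+0+0 mod 2 = 0
  c[3] = d·G[:,3] = (01010100000001010100000101)·(01110001111000111100001111) mod 2 = 0+1+0+1+0+0+0+0+0+0+0+0+0+0+0+1+0+1+0+0+0+0+0+1+0+1 mod 2 = 0
  c[4] = d·G[:,4] = (01010100000001010100000101)·(01000000000000000000000000) mod 2 = 0+1+0+0+0+0+0+0+0+0+0+0+0+0+0+0+0+0+0+0+0+0+0+0+0+0 mod 2 = 1
  c[5] = d·G[:,5] = (01010100000001010100000101)·(00100000000000000000000000) mod 2 = 0+0+0+0+0+0+0+0+0+0+0+0+0+0+0+0+0+0+0+0+0+0+0+0+0+0 mod 2 = 0
  c[6] = d·G[:,6] = (01010100000001010100000101)·(00010000000000000000000000) mod 2 = 0+0+0+1+0+0+0+0+0+0+0+0+0+0+0+0+0+0+0+0+0+0+0+0+0+0 mod 2 = 1
  c[7] = d·G[:,7] = (01010100000001010100000101)·(00001111111000000011111111) mod 2 = 0+0+0+0+0+1+0+0+0+0+0+0+0+0+0+0+0+0+0+0+0+0+0+1+0+1 mod 2 = 1
  c[8] = d·G[:,8] = (01010100000001010100000101)·(00001000000000000000000000) mod 2 = 0+0+0+0+0+0+0+0+0+0+0+0+0+0+0+0+0+0+0+0+0+0+0+0+0+0 mod 2 = 0
  c[9] = d·G[:,9] = (01010100000001010100000101)·(00000100000000000000000000) mod 2 = 0+0+0+0+0+1+0+0+0+0+0+0+0+0+0+0+0+0+0+0+0+0+0+0+0+0 mod 2 = 1
  c[10] = d·G[:,10] = (01010100000001010100000101)·(00000010000000000000000000) mod 2 = 0+0+0+0+0+0+0+0+0+0+0+0+0+0+0+0+0+0+0+0+0+0+0+0+0+0 mod 2 = 0
  c[11] = d·G[:,11] = (01010100000001010100000101)·(00000001000000000000000000) mod 2 = 0+0+0+0+0+0+0+0+0+0+0+0+0+0+0+0+0+0+0+0+0+0+0+0+0+0 mod 2 = 0
  c[12] = d·G[:,12] = (01010100000001010100000101)·(00000000100000000000000000) mod 2 = 0+0+0+0+0+0+0+0+0+0+0+0+0+0+0+0+0+0+0+0+0+0+0+0+0+0 mod 2 = 0
  c[13] = d·G[:,13] = (01010100000001010100000101)·(00000000010000000000000000) mod 2 = 0+0+0+0+0+0+0+0+0+0+0+0+0+0+0+0+0+0+0+0+0+0+0+0+0+0 mod 2 = 0
  c[14] = d·G[:,14] = (01010100000001010100000101)·(00000000001000000000000000) mod 2 = 0+0+0+0+0+0+0+0+0+0+0+0+0+0+0+0+0+0+0+0+0+0+0+0+0+0 mod 2 = 0
  c[15] = d·G[:,15] = (01010100000001010100000101)·(00000000000111111111111111) mod 2 = 0+0+0+0+0+0+0+0+0+0+0+0+0+1+0+1+0+1+0+0+0+0+0+1+0+1 mod 2 = 1
  c[16] = d·G[:,16] = (01010100000001010100000101)·(00000000000100000000000000) mod 2 = 0+0+0+0+0+0+0+0+0+0+0+0+0+0+0+0+0+0+0+0+0+0+0+0+0+0 mod 2 = 0
  c[17] = d·G[:,17] = (01010100000001010100000101)·(00000000000010000000000000) mod 2 = 0+0+0+0+0+0+0+0+0+0+0+0+0+0+0+0+0+0+0+0+0+0+0+0+0+0 mod 2 = 0
  c[18] = d·G[:,18] = (01010100000001010100000101)·(00000000000001000000000000) mod 2 = 0+0+0+0+0+0+0+0+0+0+0+0+0+1+0+0+0+0+0+0+0+0+0+0+0+0 mod 2 = 1
  c[19] = d·G[:,19] = (01010100000001010100000101)·(00000000000000100000000000) mod 2 = 0+0+0+0+0+0+0+0+0+0+0+0+0+0+0+0+0+0+0+0+0+0+0+0+0+0 mod 2 = 0
  c[20] = d·G[:,20] = (01010100000001010100000101)·(00000000000000010000000000) mod 2 = 0+0+0+0+0+0+0+0+0+0+0+0+0+0+0+1+0+0+0+0+0+0+0+0+0+0 mod 2 = 1
  c[21] = d·G[:,21] = (01010100000001010100000101)·(00000000000000001000000000) mod 2 = 0+0+0+0+0+0+0+0+0+0+0+0+0+0+0+0+0+0+0+0+0+0+0+0+0+0 mod 2 = 0
  c[22] = d·G[:,22] = (01010100000001010100000101)·(00000000000000000100000000) mod 2 = 0+0+0+0+0+0+0+0+0+0+0+0+0+0+0+0+0+1+0+0+0+0+0+0+0+0 mod 2 = 1
  c[23] = d·G[:,23] = (01010100000001010100000101)·(00000000000000000010000000) mod 2 = 0+0+0+0+0+0+0+0+0+0+0+0+0+0+0+0+0+0+0+0+0+0+0+0+0+0 mod 2 = 0
  c[24] = d·G[:,24] = (01010100000001010100000101)·(00000000000000000001000000) mod 2 = 0+0+0+0+0+0+0+0+0+0+0+0+0+0+0+0+0+0+0+0+0+0+0+0+0+0 mod 2 = 0
  c[25] = d·G[:,25] = (01010100000001010100000101)·(00000000000000000000100000) mod 2 = 0+0+0+0+0+0+0+0+0+0+0+0+0+0+0+0+0+0+0+0+0+0+0+0+0+0 mod 2 = 0
  c[26] = d·G[:,26] = (01010100000001010100000101)·(00000000000000000000010000) mod 2 = 0+0+0+0+0+0+0+0+0+0+0+0+0+0+0+0+0+0+0+0+0+0+0+0+0+0 mod 2 = 0
  c[27] = d·G[:,27] = (01010100000001010100000101)·(00000000000000000000001000) mod 2 = 0+0+0+0+0+0+0+0+0+0+0+0+0+0+0+0+0+0+0+0+0+0+0+0+0+0 mod 2 = 0
  c[28] = d·G[:,28] = (01010100000001010100000101)·(00000000000000000000000100) mod 2 = 0+0+0+0+0+0+0+0+0+0+0+0+0+0+0+0+0+0+0+0+0+0+0+1+0+0 mod 2 = 1
  c[29] = d·G[:,29] = (01010100000001010100000101)·(00000000000000000000000010) mod 2 = 0+0+0+0+0+0+0+0+0+0+0+0+0+0+0+0+0+0+0+0+0+0+0+0+0+0 mod 2 = 0
  c[30] = d·G[:,30] = (01010100000001010100000101)·(00000000000000000000000001) mod 2 = 0+0+0+0+0+0+0+0+0+0+0+0+0+0+0+0+0+0+0+0+0+0+0+0+0+1 mod 2 = 1
Codeword = 1100101101000001001010100000101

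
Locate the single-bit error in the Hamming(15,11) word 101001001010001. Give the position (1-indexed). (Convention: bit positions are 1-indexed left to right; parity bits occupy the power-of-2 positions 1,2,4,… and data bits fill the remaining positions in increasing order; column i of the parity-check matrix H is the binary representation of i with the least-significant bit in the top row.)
Syndrome s = H · r^T (mod 2), r = 101001001010001:
  s[0] = (101010101010101)·(101001001010001) mod 2 = 1+0+1+0+0+0+0+0+1+0+1+0+0+0+1 mod 2 = 1
  s[1] = (011001100110011)·(101001001010001) mod 2 = 0+0+1+0+0+1+0+0+0+0+1+0+0+0+1 mod 2 = 0
  s[2] = (000111100001111)·(101001001010001) mod 2 = 0+0+0+0+0+1+0+0+0+0+0+0+0+0+1 mod 2 = 0
  s[3] = (000000011111111)·(101001001010001) mod 2 = 0+0+0+0+0+0+0+0+1+0+1+0+0+0+1 mod 2 = 1
Syndrome = 1001
Column i of H is the binary representation of i, so the syndrome is the binary index of the flipped bit.
Read s = 1001 with s[0] as LSB: 1·2^0 + 0·2^1 + 0·2^2 + 1·2^3 = 9.
Error is at bit position 9.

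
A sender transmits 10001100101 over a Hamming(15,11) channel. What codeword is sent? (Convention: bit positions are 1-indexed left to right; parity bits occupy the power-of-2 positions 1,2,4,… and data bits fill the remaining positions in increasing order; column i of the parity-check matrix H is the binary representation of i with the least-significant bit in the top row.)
Codeword c = d · G (mod 2), d = 10001100101:
  c[0] = d·G[:,0] = (10001100101)·(11011010101) mod 2 = 1+0+0+0+1+0+0+0+1+0+1 mod 2 = 0
  c[1] = d·G[:,1] = (10001100101)·(10110110011) mod 2 = 1+0+0+0+0+1+0+0+0+0+1 mod 2 = 1
  c[2] = d·G[:,2] = (10001100101)·(10000000000) mod 2 = 1+0+0+0+0+0+0+0+0+0+0 mod 2 = 1
  c[3] = d·G[:,3] = (10001100101)·(01110001111) mod 2 = 0+0+0+0+0+0+0+0+1+0+1 mod 2 = 0
  c[4] = d·G[:,4] = (10001100101)·(01000000000) mod 2 = 0+0+0+0+0+0+0+0+0+0+0 mod 2 = 0
  c[5] = d·G[:,5] = (10001100101)·(00100000000) mod 2 = 0+0+0+0+0+0+0+0+0+0+0 mod 2 = 0
  c[6] = d·G[:,6] = (10001100101)·(00010000000) mod 2 = 0+0+0+0+0+0+0+0+0+0+0 mod 2 = 0
  c[7] = d·G[:,7] = (10001100101)·(00001111111) mod 2 = 0+0+0+0+1+1+0+0+1+0+1 mod 2 = 0
  c[8] = d·G[:,8] = (10001100101)·(00001000000) mod 2 = 0+0+0+0+1+0+0+0+0+0+0 mod 2 = 1
  c[9] = d·G[:,9] = (10001100101)·(00000100000) mod 2 = 0+0+0+0+0+1+0+0+0+0+0 mod 2 = 1
  c[10] = d·G[:,10] = (10001100101)·(00000010000) mod 2 = 0+0+0+0+0+0+0+0+0+0+0 mod 2 = 0
  c[11] = d·G[:,11] = (10001100101)·(00000001000) mod 2 = 0+0+0+0+0+0+0+0+0+0+0 mod 2 = 0
  c[12] = d·G[:,12] = (10001100101)·(00000000100) mod 2 = 0+0+0+0+0+0+0+0+1+0+0 mod 2 = 1
  c[13] = d·G[:,13] = (10001100101)·(00000000010) mod 2 = 0+0+0+0+0+0+0+0+0+0+0 mod 2 = 0
  c[14] = d·G[:,14] = (10001100101)·(00000000001) mod 2 = 0+0+0+0+0+0+0+0+0+0+1 mod 2 = 1
Codeword = 011000001100101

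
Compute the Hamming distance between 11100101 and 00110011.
XOR = 11010110, count of 1s = 5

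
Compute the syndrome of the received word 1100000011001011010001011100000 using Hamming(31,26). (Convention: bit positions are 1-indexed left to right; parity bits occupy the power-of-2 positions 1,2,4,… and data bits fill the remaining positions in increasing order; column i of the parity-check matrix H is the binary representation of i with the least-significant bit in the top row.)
Syndrome s = H · r^T (mod 2), r = 1100000011001011010001011100000:
  s[0] = (1010101010101010101010101010101)·(1100000011001011010001011100000) mod 2 = 1+0+0+0+0+0+0+0+1+0+0+0+1+0+1+0+0+0+0+0+0+0+0+0+1+0+0+0+0+0+0 mod 2 = 1
  s[1] = (0110011001100110011001100110011)·(1100000011001011010001011100000) mod 2 = 0+1+0+0+0+0+0+0+0+1+0+0+0+0+1+0+0+1+0+0+0+1+0+0+0+1+0+0+0+0+0 mod 2 = 0
  s[2] = (0001111000011110000111100001111)·(1100000011001011010001011100000) mod 2 = 0+0+0+0+0+0+0+0+0+0+0+0+1+0+1+0+0+0+0+0+0+1+0+0+0+0+0+0+0+0+0 mod 2 = 1
  s[3] = (0000000111111110000000011111111)·(1100000011001011010001011100000) mod 2 = 0+0+0+0+0+0+0+0+1+1+0+0+1+0+1+0+0+0+0+0+0+0+0+1+1+1+0+0+0+0+0 mod 2 = 1
  s[4] = (0000000000000001111111111111111)·(1100000011001011010001011100000) mod 2 = 0+0+0+0+0+0+0+0+0+0+0+0+0+0+0+1+0+1+0+0+0+1+0+1+1+1+0+0+0+0+0 mod 2 = 0
Syndrome = 10110
Non-zero syndrome: error at position 13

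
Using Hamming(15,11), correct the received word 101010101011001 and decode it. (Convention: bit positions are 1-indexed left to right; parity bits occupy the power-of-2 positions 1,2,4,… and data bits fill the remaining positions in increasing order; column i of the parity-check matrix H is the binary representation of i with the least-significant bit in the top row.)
Syndrome s = H · r^T (mod 2), r = 101010101011001:
  s[0] = (101010101010101)·(101010101011001) mod 2 = 1+0+1+0+1+0+1+0+1+0+1+0+0+0+1 mod 2 = 1
  s[1] = (011001100110011)·(101010101011001) mod 2 = 0+0+1+0+0+0+1+0+0+0+1+0+0+0+1 mod 2 = 0
  s[2] = (000111100001111)·(101010101011001) mod 2 = 0+0+0+0+1+0+1+0+0+0+0+1+0+0+1 mod 2 = 0
  s[3] = (000000011111111)·(101010101011001) mod 2 = 0+0+0+0+0+0+0+0+1+0+1+1+0+0+1 mod 2 = 0
Syndrome = 1000
Column 1 of H equals this syndrome → error at bit 1 (1-indexed).
Flip bit 1: 101010101011001 → 001010101011001
Extract data bits at positions {3,5,6,7,9,10,11,12,13,14,15}: 11011011001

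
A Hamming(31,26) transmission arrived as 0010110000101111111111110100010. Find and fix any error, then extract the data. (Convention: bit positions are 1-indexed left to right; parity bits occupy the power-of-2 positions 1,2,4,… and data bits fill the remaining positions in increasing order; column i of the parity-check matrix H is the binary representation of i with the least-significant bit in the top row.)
Syndrome s = H · r^T (mod 2), r = 0010110000101111111111110100010:
  s[0] = (1010101010101010101010101010101)·(0010110000101111111111110100010) mod 2 = 0+0+1+0+1+0+0+0+0+0+1+0+1+0+1+0+1+0+1+0+1+0+1+0+0+0+0+0+0+0+0 mod 2 = 1
  s[1] = (0110011001100110011001100110011)·(0010110000101111111111110100010) mod 2 = 0+0+1+0+0+1+0+0+0+0+1+0+0+1+1+0+0+1+1+0+0+1+1+0+0+1+0+0+0+1+0 mod 2 = 1
  s[2] = (0001111000011110000111100001111)·(0010110000101111111111110100010) mod 2 = 0+0+0+0+1+1+0+0+0+0+0+0+1+1+1+0+0+0+0+1+1+1+1+0+0+0+0+0+0+1+0 mod 2 = 0
  s[3] = (0000000111111110000000011111111)·(0010110000101111111111110100010) mod 2 = 0+0+0+0+0+0+0+0+0+0+1+0+1+1+1+0+0+0+0+0+0+0+0+1+0+1+0+0+0+1+0 mod 2 = 1
  s[4] = (0000000000000001111111111111111)·(0010110000101111111111110100010) mod 2 = 0+0+0+0+0+0+0+0+0+0+0+0+0+0+0+1+1+1+1+1+1+1+1+1+0+1+0+0+0+1+0 mod 2 = 1
Syndrome = 11011
Column 27 of H equals this syndrome → error at bit 27 (1-indexed).
Flip bit 27: 0010110000101111111111110100010 → 0010110000101111111111110110010
Extract data bits at positions {3,5,6,7,9,10,11,12,13,14,15,17,18,19,20,21,22,23,24,25,26,27,28,29,30,31}: 11100010111111111110110010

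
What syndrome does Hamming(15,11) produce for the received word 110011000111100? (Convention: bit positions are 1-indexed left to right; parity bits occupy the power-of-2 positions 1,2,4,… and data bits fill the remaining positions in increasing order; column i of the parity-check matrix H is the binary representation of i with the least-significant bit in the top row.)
Syndrome s = H · r^T (mod 2), r = 110011000111100:
  s[0] = (101010101010101)·(110011000111100) mod 2 = 1+0+0+0+1+0+0+0+0+0+1+0+1+0+0 mod 2 = 0
  s[1] = (011001100110011)·(110011000111100) mod 2 = 0+1+0+0+0+1+0+0+0+1+1+0+0+0+0 mod 2 = 0
  s[2] = (000111100001111)·(110011000111100) mod 2 = 0+0+0+0+1+1+0+0+0+0+0+1+1+0+0 mod 2 = 0
  s[3] = (000000011111111)·(110011000111100) mod 2 = 0+0+0+0+0+0+0+0+0+1+1+1+1+0+0 mod 2 = 0
Syndrome = 0000
s = 0: no error detected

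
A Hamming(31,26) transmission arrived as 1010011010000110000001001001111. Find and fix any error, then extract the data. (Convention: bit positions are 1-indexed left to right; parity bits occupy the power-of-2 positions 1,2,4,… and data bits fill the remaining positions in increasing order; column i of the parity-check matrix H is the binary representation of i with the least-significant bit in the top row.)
Syndrome s = H · r^T (mod 2), r = 1010011010000110000001001001111:
  s[0] = (1010101010101010101010101010101)·(1010011010000110000001001001111) mod 2 = 1+0+1+0+0+0+1+0+1+0+0+0+0+0+1+0+0+0+0+0+0+0+0+0+1+0+0+0+1+0+1 mod 2 = 0
  s[1] = (0110011001100110011001100110011)·(1010011010000110000001001001111) mod 2 = 0+0+1+0+0+1+1+0+0+0+0+0+0+1+1+0+0+0+0+0+0+1+0+0+0+0+0+0+0+1+1 mod 2 = 0
  s[2] = (0001111000011110000111100001111)·(1010011010000110000001001001111) mod 2 = 0+0+0+0+0+1+1+0+0+0+0+0+0+1+1+0+0+0+0+0+0+1+0+0+0+0+0+1+1+1+1 mod 2 = 1
  s[3] = (0000000111111110000000011111111)·(1010011010000110000001001001111) mod 2 = 0+0+0+0+0+0+0+0+1+0+0+0+0+1+1+0+0+0+0+0+0+0+0+0+1+0+0+1+1+1+1 mod 2 = 0
  s[4] = (0000000000000001111111111111111)·(1010011010000110000001001001111) mod 2 = 0+0+0+0+0+0+0+0+0+0+0+0+0+0+0+0+0+0+0+0+0+1+0+0+1+0+0+1+1+1+1 mod 2 = 0
Syndrome = 00100
Column 4 of H equals this syndrome → error at bit 4 (1-indexed).
Flip bit 4: 1010011010000110000001001001111 → 1011011010000110000001001001111
Extract data bits at positions {3,5,6,7,9,10,11,12,13,14,15,17,18,19,20,21,22,23,24,25,26,27,28,29,30,31}: 10111000011000001001001111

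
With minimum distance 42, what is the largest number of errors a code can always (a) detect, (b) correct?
(a) Detection requires d_min ≥ e+1, so e ≤ d_min − 1 = 41.
(b) Correction requires d_min ≥ 2t+1, so t ≤ ⌊(d_min − 1)/2⌋ = ⌊41/2⌋ = 20.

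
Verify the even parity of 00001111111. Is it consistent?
Sum of all bits: 0+0+0+0+1+1+1+1+1+1+1 = 7; 7 mod 2 = 1. Result is 1 → parity error detected.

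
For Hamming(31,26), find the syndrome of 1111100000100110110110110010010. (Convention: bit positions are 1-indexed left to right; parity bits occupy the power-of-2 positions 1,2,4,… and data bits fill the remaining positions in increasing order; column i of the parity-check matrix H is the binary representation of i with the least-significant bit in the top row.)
Syndrome s = H · r^T (mod 2), r = 1111100000100110110110110010010:
  s[0] = (1010101010101010101010101010101)·(1111100000100110110110110010010) mod 2 = 1+0+1+0+1+0+0+0+0+0+1+0+0+0+1+0+1+0+0+0+1+0+1+0+0+0+1+0+0+0+0 mod 2 = 1
  s[1] = (0110011001100110011001100110011)·(1111100000100110110110110010010) mod 2 = 0+1+1+0+0+0+0+0+0+0+1+0+0+1+1+0+0+1+0+0+0+0+1+0+0+0+1+0+0+1+0 mod 2 = 1
  s[2] = (0001111000011110000111100001111)·(1111100000100110110110110010010) mod 2 = 0+0+0+1+1+0+0+0+0+0+0+0+0+1+1+0+0+0+0+1+1+0+1+0+0+0+0+0+0+1+0 mod 2 = 0
  s[3] = (0000000111111110000000011111111)·(1111100000100110110110110010010) mod 2 = 0+0+0+0+0+0+0+0+0+0+1+0+0+1+1+0+0+0+0+0+0+0+0+1+0+0+1+0+0+1+0 mod 2 = 0
  s[4] = (0000000000000001111111111111111)·(1111100000100110110110110010010) mod 2 = 0+0+0+0+0+0+0+0+0+0+0+0+0+0+0+0+1+1+0+1+1+0+1+1+0+0+1+0+0+1+0 mod 2 = 0
Syndrome = 11000
Non-zero syndrome: error at position 3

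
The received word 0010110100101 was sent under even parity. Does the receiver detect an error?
Sum of received bits: 0+0+1+0+1+1+0+1+0+0+1+0+1 = 6; 6 mod 2 = 0. Result is 0 → no error detected.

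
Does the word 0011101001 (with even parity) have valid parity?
Sum of all bits: 0+0+1+1+1+0+1+0+0+1 = 5; 5 mod 2 = 1. Result is 1 → parity error detected.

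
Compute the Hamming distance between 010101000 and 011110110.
XOR = 001011110, count of 1s = 5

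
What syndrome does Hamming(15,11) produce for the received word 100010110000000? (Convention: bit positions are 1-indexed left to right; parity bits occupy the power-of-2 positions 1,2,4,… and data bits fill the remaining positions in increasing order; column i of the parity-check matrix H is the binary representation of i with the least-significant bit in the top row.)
Syndrome s = H · r^T (mod 2), r = 100010110000000:
  s[0] = (101010101010101)·(100010110000000) mod 2 = 1+0+0+0+1+0+1+0+0+0+0+0+0+0+0 mod 2 = 1
  s[1] = (011001100110011)·(100010110000000) mod 2 = 0+0+0+0+0+0+1+0+0+0+0+0+0+0+0 mod 2 = 1
  s[2] = (000111100001111)·(100010110000000) mod 2 = 0+0+0+0+1+0+1+0+0+0+0+0+0+0+0 mod 2 = 0
  s[3] = (000000011111111)·(100010110000000) mod 2 = 0+0+0+0+0+0+0+1+0+0+0+0+0+0+0 mod 2 = 1
Syndrome = 1101
Non-zero syndrome: error at position 11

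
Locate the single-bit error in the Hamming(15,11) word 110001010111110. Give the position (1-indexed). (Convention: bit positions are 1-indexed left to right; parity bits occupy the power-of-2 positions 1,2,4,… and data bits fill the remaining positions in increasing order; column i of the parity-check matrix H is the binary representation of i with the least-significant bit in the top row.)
Syndrome s = H · r^T (mod 2), r = 110001010111110:
  s[0] = (101010101010101)·(110001010111110) mod 2 = 1+0+0+0+0+0+0+0+0+0+1+0+1+0+0 mod 2 = 1
  s[1] = (011001100110011)·(110001010111110) mod 2 = 0+1+0+0+0+1+0+0+0+1+1+0+0+1+0 mod 2 = 1
  s[2] = (000111100001111)·(110001010111110) mod 2 = 0+0+0+0+0+1+0+0+0+0+0+1+1+1+0 mod 2 = 0
  s[3] = (000000011111111)·(110001010111110) mod 2 = 0+0+0+0+0+0+0+1+0+1+1+1+1+1+0 mod 2 = 0
Syndrome = 1100
Column i of H is the binary representation of i, so the syndrome is the binary index of the flipped bit.
Read s = 1100 with s[0] as LSB: 1·2^0 + 1·2^1 + 0·2^2 + 0·2^3 = 3.
Error is at bit position 3.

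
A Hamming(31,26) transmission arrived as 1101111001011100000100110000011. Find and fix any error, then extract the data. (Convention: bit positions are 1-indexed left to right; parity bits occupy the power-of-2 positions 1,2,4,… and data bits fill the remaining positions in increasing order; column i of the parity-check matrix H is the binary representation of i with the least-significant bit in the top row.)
Syndrome s = H · r^T (mod 2), r = 1101111001011100000100110000011:
  s[0] = (1010101010101010101010101010101)·(1101111001011100000100110000011) mod 2 = 1+0+0+0+1+0+1+0+0+0+0+0+1+0+0+0+0+0+0+0+0+0+1+0+0+0+0+0+0+0+1 mod 2 = 0
  s[1] = (0110011001100110011001100110011)·(1101111001011100000100110000011) mod 2 = 0+1+0+0+0+1+1+0+0+1+0+0+0+1+0+0+0+0+0+0+0+0+1+0+0+0+0+0+0+1+1 mod 2 = 0
  s[2] = (0001111000011110000111100001111)·(1101111001011100000100110000011) mod 2 = 0+0+0+1+1+1+1+0+0+0+0+1+1+1+0+0+0+0+0+1+0+0+1+0+0+0+0+0+0+1+1 mod 2 = 1
  s[3] = (0000000111111110000000011111111)·(1101111001011100000100110000011) mod 2 = 0+0+0+0+0+0+0+0+0+1+0+1+1+1+0+0+0+0+0+0+0+0+0+1+0+0+0+0+0+1+1 mod 2 = 1
  s[4] = (0000000000000001111111111111111)·(1101111001011100000100110000011) mod 2 = 0+0+0+0+0+0+0+0+0+0+0+0+0+0+0+0+0+0+0+1+0+0+1+1+0+0+0+0+0+1+1 mod 2 = 1
Syndrome = 00111
Column 28 of H equals this syndrome → error at bit 28 (1-indexed).
Flip bit 28: 1101111001011100000100110000011 → 1101111001011100000100110001011
Extract data bits at positions {3,5,6,7,9,10,11,12,13,14,15,17,18,19,20,21,22,23,24,25,26,27,28,29,30,31}: 01110101110000100110001011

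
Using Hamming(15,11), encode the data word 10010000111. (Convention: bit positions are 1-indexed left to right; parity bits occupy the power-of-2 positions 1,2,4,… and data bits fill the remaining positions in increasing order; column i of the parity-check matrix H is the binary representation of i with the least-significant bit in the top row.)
Codeword c = d · G (mod 2), d = 10010000111:
  c[0] = d·G[:,0] = (10010000111)·(11011010101) mod 2 = 1+0+0+1+0+0+0+0+1+0+1 mod 2 = 0
  c[1] = d·G[:,1] = (10010000111)·(10110110011) mod 2 = 1+0+0+1+0+0+0+0+0+1+1 mod 2 = 0
  c[2] = d·G[:,2] = (10010000111)·(10000000000) mod 2 = 1+0+0+0+0+0+0+0+0+0+0 mod 2 = 1
  c[3] = d·G[:,3] = (10010000111)·(01110001111) mod 2 = 0+0+0+1+0+0+0+0+1+1+1 mod 2 = 0
  c[4] = d·G[:,4] = (10010000111)·(01000000000) mod 2 = 0+0+0+0+0+0+0+0+0+0+0 mod 2 = 0
  c[5] = d·G[:,5] = (10010000111)·(00100000000) mod 2 = 0+0+0+0+0+0+0+0+0+0+0 mod 2 = 0
  c[6] = d·G[:,6] = (10010000111)·(00010000000) mod 2 = 0+0+0+1+0+0+0+0+0+0+0 mod 2 = 1
  c[7] = d·G[:,7] = (10010000111)·(00001111111) mod 2 = 0+0+0+0+0+0+0+0+1+1+1 mod 2 = 1
  c[8] = d·G[:,8] = (10010000111)·(00001000000) mod 2 = 0+0+0+0+0+0+0+0+0+0+0 mod 2 = 0
  c[9] = d·G[:,9] = (10010000111)·(00000100000) mod 2 = 0+0+0+0+0+0+0+0+0+0+0 mod 2 = 0
  c[10] = d·G[:,10] = (10010000111)·(00000010000) mod 2 = 0+0+0+0+0+0+0+0+0+0+0 mod 2 = 0
  c[11] = d·G[:,11] = (10010000111)·(00000001000) mod 2 = 0+0+0+0+0+0+0+0+0+0+0 mod 2 = 0
  c[12] = d·G[:,12] = (10010000111)·(00000000100) mod 2 = 0+0+0+0+0+0+0+0+1+0+0 mod 2 = 1
  c[13] = d·G[:,13] = (10010000111)·(00000000010) mod 2 = 0+0+0+0+0+0+0+0+0+1+0 mod 2 = 1
  c[14] = d·G[:,14] = (10010000111)·(00000000001) mod 2 = 0+0+0+0+0+0+0+0+0+0+1 mod 2 = 1
Codeword = 001000110000111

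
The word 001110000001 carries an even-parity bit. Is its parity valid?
Sum of all bits: 0+0+1+1+1+0+0+0+0+0+0+1 = 4; 4 mod 2 = 0. Result is 0 → valid parity.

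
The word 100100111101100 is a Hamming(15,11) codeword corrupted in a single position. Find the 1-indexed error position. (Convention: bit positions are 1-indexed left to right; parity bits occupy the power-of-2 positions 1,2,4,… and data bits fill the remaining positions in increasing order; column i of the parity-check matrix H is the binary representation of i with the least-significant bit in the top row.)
Syndrome s = H · r^T (mod 2), r = 100100111101100:
  s[0] = (101010101010101)·(100100111101100) mod 2 = 1+0+0+0+0+0+1+0+1+0+0+0+1+0+0 mod 2 = 0
  s[1] = (011001100110011)·(100100111101100) mod 2 = 0+0+0+0+0+0+1+0+0+1+0+0+0+0+0 mod 2 = 0
  s[2] = (000111100001111)·(100100111101100) mod 2 = 0+0+0+1+0+0+1+0+0+0+0+1+1+0+0 mod 2 = 0
  s[3] = (000000011111111)·(100100111101100) mod 2 = 0+0+0+0+0+0+0+1+1+1+0+1+1+0+0 mod 2 = 1
Syndrome = 0001
Column i of H is the binary representation of i, so the syndrome is the binary index of the flipped bit.
Read s = 0001 with s[0] as LSB: 0·2^0 + 0·2^1 + 0·2^2 + 1·2^3 = 8.
Error is at bit position 8.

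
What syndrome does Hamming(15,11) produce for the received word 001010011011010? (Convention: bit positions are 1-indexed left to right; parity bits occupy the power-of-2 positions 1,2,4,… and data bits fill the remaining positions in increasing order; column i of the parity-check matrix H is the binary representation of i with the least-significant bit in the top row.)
Syndrome s = H · r^T (mod 2), r = 001010011011010:
  s[0] = (101010101010101)·(001010011011010) mod 2 = 0+0+1+0+1+0+0+0+1+0+1+0+0+0+0 mod 2 = 0
  s[1] = (011001100110011)·(001010011011010) mod 2 = 0+0+1+0+0+0+0+0+0+0+1+0+0+1+0 mod 2 = 1
  s[2] = (000111100001111)·(001010011011010) mod 2 = 0+0+0+0+1+0+0+0+0+0+0+1+0+1+0 mod 2 = 1
  s[3] = (000000011111111)·(001010011011010) mod 2 = 0+0+0+0+0+0+0+1+1+0+1+1+0+1+0 mod 2 = 1
Syndrome = 0111
Non-zero syndrome: error at position 14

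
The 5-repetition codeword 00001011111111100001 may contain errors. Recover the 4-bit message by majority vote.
Split into 5-bit blocks and majority-vote each:
  block 1 = 00001: 1 ones, 4 zeros → 0
  block 2 = 01111: 4 ones, 1 zeros → 1
  block 3 = 11111: 5 ones, 0 zeros → 1
  block 4 = 00001: 1 ones, 4 zeros → 0
Decoded = 0110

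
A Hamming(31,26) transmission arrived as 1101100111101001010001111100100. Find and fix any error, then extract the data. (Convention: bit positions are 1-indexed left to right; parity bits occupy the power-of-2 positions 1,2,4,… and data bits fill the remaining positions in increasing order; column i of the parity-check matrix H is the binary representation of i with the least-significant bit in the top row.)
Syndrome s = H · r^T (mod 2), r = 1101100111101001010001111100100:
  s[0] = (1010101010101010101010101010101)·(1101100111101001010001111100100) mod 2 = 1+0+0+0+1+0+0+0+1+0+1+0+1+0+0+0+0+0+0+0+0+0+1+0+1+0+0+0+1+0+0 mod 2 = 0
  s[1] = (0110011001100110011001100110011)·(1101100111101001010001111100100) mod 2 = 0+1+0+0+0+0+0+0+0+1+1+0+0+0+0+0+0+1+0+0+0+1+1+0+0+1+0+0+0+0+0 mod 2 = 1
  s[2] = (0001111000011110000111100001111)·(1101100111101001010001111100100) mod 2 = 0+0+0+1+1+0+0+0+0+0+0+0+1+0+0+0+0+0+0+0+0+1+1+0+0+0+0+0+1+0+0 mod 2 = 0
  s[3] = (0000000111111110000000011111111)·(1101100111101001010001111100100) mod 2 = 0+0+0+0+0+0+0+1+1+1+1+0+1+0+0+0+0+0+0+0+0+0+0+1+1+1+0+0+1+0+0 mod 2 = 1
  s[4] = (0000000000000001111111111111111)·(1101100111101001010001111100100) mod 2 = 0+0+0+0+0+0+0+0+0+0+0+0+0+0+0+1+0+1+0+0+0+1+1+1+1+1+0+0+1+0+0 mod 2 = 0
Syndrome = 01010
Column 10 of H equals this syndrome → error at bit 10 (1-indexed).
Flip bit 10: 1101100111101001010001111100100 → 1101100110101001010001111100100
Extract data bits at positions {3,5,6,7,9,10,11,12,13,14,15,17,18,19,20,21,22,23,24,25,26,27,28,29,30,31}: 01001010100010001111100100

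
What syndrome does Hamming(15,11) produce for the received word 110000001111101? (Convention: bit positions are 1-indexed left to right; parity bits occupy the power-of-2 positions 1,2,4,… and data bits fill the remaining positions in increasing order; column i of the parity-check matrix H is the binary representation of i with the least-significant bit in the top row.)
Syndrome s = H · r^T (mod 2), r = 110000001111101:
  s[0] = (101010101010101)·(110000001111101) mod 2 = 1+0+0+0+0+0+0+0+1+0+1+0+1+0+1 mod 2 = 1
  s[1] = (011001100110011)·(110000001111101) mod 2 = 0+1+0+0+0+0+0+0+0+1+1+0+0+0+1 mod 2 = 0
  s[2] = (000111100001111)·(110000001111101) mod 2 = 0+0+0+0+0+0+0+0+0+0+0+1+1+0+1 mod 2 = 1
  s[3] = (000000011111111)·(110000001111101) mod 2 = 0+0+0+0+0+0+0+0+1+1+1+1+1+0+1 mod 2 = 0
Syndrome = 1010
Non-zero syndrome: error at position 5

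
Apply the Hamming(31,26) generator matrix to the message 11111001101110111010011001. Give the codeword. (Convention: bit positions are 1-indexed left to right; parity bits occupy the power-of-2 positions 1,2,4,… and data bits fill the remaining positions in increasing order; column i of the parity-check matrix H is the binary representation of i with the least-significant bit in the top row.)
Codeword c = d · G (mod 2), d = 11111001101110111010011001:
  c[0] = d·G[:,0] = (11111001101110111010011001)·(11011010101101010101010101) mod 2 = 1+1+0+1+1+0+0+0+1+0+1+1+0+0+0+1+0+0+0+0+0+1+0+0+0+1 mod 2 = 0
  c[1] = d·G[:,1] = (11111001101110111010011001)·(10110110011011001100110011) mod 2 = 1+0+1+1+0+0+0+0+0+0+1+0+1+0+0+0+1+0+0+0+0+1+0+0+0+1 mod 2 = 0
  c[2] = d·G[:,2] = (11111001101110111010011001)·(10000000000000000000000000) mod 2 = 1+0+0+0+0+0+0+0+0+0+0+0+0+0+0+0+0+0+0+0+0+0+0+0+0+0 mod 2 = 1
  c[3] = d·G[:,3] = (11111001101110111010011001)·(01110001111000111100001111) mod 2 = 0+1+1+1+0+0+0+1+1+0+1+0+0+0+1+1+1+0+0+0+0+0+1+0+0+1 mod 2 = 1
  c[4] = d·G[:,4] = (11111001101110111010011001)·(01000000000000000000000000) mod 2 = 0+1+0+0+0+0+0+0+0+0+0+0+0+0+0+0+0+0+0+0+0+0+0+0+0+0 mod 2 = 1
  c[5] = d·G[:,5] = (11111001101110111010011001)·(00100000000000000000000000) mod 2 = 0+0+1+0+0+0+0+0+0+0+0+0+0+0+0+0+0+0+0+0+0+0+0+0+0+0 mod 2 = 1
  c[6] = d·G[:,6] = (11111001101110111010011001)·(00010000000000000000000000) mod 2 = 0+0+0+1+0+0+0+0+0+0+0+0+0+0+0+0+0+0+0+0+0+0+0+0+0+0 mod 2 = 1
  c[7] = d·G[:,7] = (11111001101110111010011001)·(00001111111000000011111111) mod 2 = 0+0+0+0+1+0+0+1+1+0+1+0+0+0+0+0+0+0+1+0+0+1+1+0+0+1 mod 2 = 0
  c[8] = d·G[:,8] = (11111001101110111010011001)·(00001000000000000000000000) mod 2 = 0+0+0+0+1+0+0+0+0+0+0+0+0+0+0+0+0+0+0+0+0+0+0+0+0+0 mod 2 = 1
  c[9] = d·G[:,9] = (11111001101110111010011001)·(00000100000000000000000000) mod 2 = 0+0+0+0+0+0+0+0+0+0+0+0+0+0+0+0+0+0+0+0+0+0+0+0+0+0 mod 2 = 0
  c[10] = d·G[:,10] = (11111001101110111010011001)·(00000010000000000000000000) mod 2 = 0+0+0+0+0+0+0+0+0+0+0+0+0+0+0+0+0+0+0+0+0+0+0+0+0+0 mod 2 = 0
  c[11] = d·G[:,11] = (11111001101110111010011001)·(00000001000000000000000000) mod 2 = 0+0+0+0+0+0+0+1+0+0+0+0+0+0+0+0+0+0+0+0+0+0+0+0+0+0 mod 2 = 1
  c[12] = d·G[:,12] = (11111001101110111010011001)·(00000000100000000000000000) mod 2 = 0+0+0+0+0+0+0+0+1+0+0+0+0+0+0+0+0+0+0+0+0+0+0+0+0+0 mod 2 = 1
  c[13] = d·G[:,13] = (11111001101110111010011001)·(00000000010000000000000000) mod 2 = 0+0+0+0+0+0+0+0+0+0+0+0+0+0+0+0+0+0+0+0+0+0+0+0+0+0 mod 2 = 0
  c[14] = d·G[:,14] = (11111001101110111010011001)·(00000000001000000000000000) mod 2 = 0+0+0+0+0+0+0+0+0+0+1+0+0+0+0+0+0+0+0+0+0+0+0+0+0+0 mod 2 = 1
  c[15] = d·G[:,15] = (11111001101110111010011001)·(00000000000111111111111111) mod 2 = 0+0+0+0+0+0+0+0+0+0+0+1+1+0+1+1+1+0+1+0+0+1+1+0+0+1 mod 2 = 1
  c[16] = d·G[:,16] = (11111001101110111010011001)·(00000000000100000000000000) mod 2 = 0+0+0+0+0+0+0+0+0+0+0+1+0+0+0+0+0+0+0+0+0+0+0+0+0+0 mod 2 = 1
  c[17] = d·G[:,17] = (11111001101110111010011001)·(00000000000010000000000000) mod 2 = 0+0+0+0+0+0+0+0+0+0+0+0+1+0+0+0+0+0+0+0+0+0+0+0+0+0 mod 2 = 1
  c[18] = d·G[:,18] = (11111001101110111010011001)·(00000000000001000000000000) mod 2 = 0+0+0+0+0+0+0+0+0+0+0+0+0+0+0+0+0+0+0+0+0+0+0+0+0+0 mod 2 = 0
  c[19] = d·G[:,19] = (11111001101110111010011001)·(00000000000000100000000000) mod 2 = 0+0+0+0+0+0+0+0+0+0+0+0+0+0+1+0+0+0+0+0+0+0+0+0+0+0 mod 2 = 1
  c[20] = d·G[:,20] = (11111001101110111010011001)·(00000000000000010000000000) mod 2 = 0+0+0+0+0+0+0+0+0+0+0+0+0+0+0+1+0+0+0+0+0+0+0+0+0+0 mod 2 = 1
  c[21] = d·G[:,21] = (11111001101110111010011001)·(00000000000000001000000000) mod 2 = 0+0+0+0+0+0+0+0+0+0+0+0+0+0+0+0+1+0+0+0+0+0+0+0+0+0 mod 2 = 1
  c[22] = d·G[:,22] = (11111001101110111010011001)·(00000000000000000100000000) mod 2 = 0+0+0+0+0+0+0+0+0+0+0+0+0+0+0+0+0+0+0+0+0+0+0+0+0+0 mod 2 = 0
  c[23] = d·G[:,23] = (11111001101110111010011001)·(00000000000000000010000000) mod 2 = 0+0+0+0+0+0+0+0+0+0+0+0+0+0+0+0+0+0+1+0+0+0+0+0+0+0 mod 2 = 1
  c[24] = d·G[:,24] = (11111001101110111010011001)·(00000000000000000001000000) mod 2 = 0+0+0+0+0+0+0+0+0+0+0+0+0+0+0+0+0+0+0+0+0+0+0+0+0+0 mod 2 = 0
  c[25] = d·G[:,25] = (11111001101110111010011001)·(00000000000000000000100000) mod 2 = 0+0+0+0+0+0+0+0+0+0+0+0+0+0+0+0+0+0+0+0+0+0+0+0+0+0 mod 2 = 0
  c[26] = d·G[:,26] = (11111001101110111010011001)·(00000000000000000000010000) mod 2 = 0+0+0+0+0+0+0+0+0+0+0+0+0+0+0+0+0+0+0+0+0+1+0+0+0+0 mod 2 = 1
  c[27] = d·G[:,27] = (11111001101110111010011001)·(00000000000000000000001000) mod 2 = 0+0+0+0+0+0+0+0+0+0+0+0+0+0+0+0+0+0+0+0+0+0+1+0+0+0 mod 2 = 1
  c[28] = d·G[:,28] = (11111001101110111010011001)·(00000000000000000000000100) mod 2 = 0+0+0+0+0+0+0+0+0+0+0+0+0+0+0+0+0+0+0+0+0+0+0+0+0+0 mod 2 = 0
  c[29] = d·G[:,29] = (11111001101110111010011001)·(00000000000000000000000010) mod 2 = 0+0+0+0+0+0+0+0+0+0+0+0+0+0+0+0+0+0+0+0+0+0+0+0+0+0 mod 2 = 0
  c[30] = d·G[:,30] = (11111001101110111010011001)·(00000000000000000000000001) mod 2 = 0+0+0+0+0+0+0+0+0+0+0+0+0+0+0+0+0+0+0+0+0+0+0+0+0+1 mod 2 = 1
Codeword = 0011111010011011110111010011001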